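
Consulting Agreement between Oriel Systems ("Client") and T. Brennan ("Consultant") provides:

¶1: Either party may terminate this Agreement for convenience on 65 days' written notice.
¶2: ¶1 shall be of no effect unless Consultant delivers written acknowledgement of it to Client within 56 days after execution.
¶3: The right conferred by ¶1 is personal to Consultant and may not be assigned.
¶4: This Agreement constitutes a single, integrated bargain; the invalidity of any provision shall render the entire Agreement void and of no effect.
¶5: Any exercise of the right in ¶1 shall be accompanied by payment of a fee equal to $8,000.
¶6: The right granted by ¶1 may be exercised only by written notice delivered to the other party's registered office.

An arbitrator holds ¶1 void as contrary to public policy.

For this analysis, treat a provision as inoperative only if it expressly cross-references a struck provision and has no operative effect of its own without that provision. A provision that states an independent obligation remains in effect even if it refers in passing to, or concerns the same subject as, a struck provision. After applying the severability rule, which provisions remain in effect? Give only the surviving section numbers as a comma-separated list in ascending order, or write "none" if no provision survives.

¶1 is struck. The only function of ¶2 is the acknowledgement condition for ¶1, so it cannot stand once ¶1 is removed. ¶3 operates only by reference to ¶1, so it falls with ¶1. ¶5 merely fixes the exercise fee for ¶1; with ¶1 gone it has nothing to operate on and falls away. ¶6 has no operative effect of its own apart from ¶1 and is therefore inoperative. ¶4 provides that the Agreement is not severable, so the invalidity of any one provision voids the entire Agreement. No provision of the Agreement survives.

none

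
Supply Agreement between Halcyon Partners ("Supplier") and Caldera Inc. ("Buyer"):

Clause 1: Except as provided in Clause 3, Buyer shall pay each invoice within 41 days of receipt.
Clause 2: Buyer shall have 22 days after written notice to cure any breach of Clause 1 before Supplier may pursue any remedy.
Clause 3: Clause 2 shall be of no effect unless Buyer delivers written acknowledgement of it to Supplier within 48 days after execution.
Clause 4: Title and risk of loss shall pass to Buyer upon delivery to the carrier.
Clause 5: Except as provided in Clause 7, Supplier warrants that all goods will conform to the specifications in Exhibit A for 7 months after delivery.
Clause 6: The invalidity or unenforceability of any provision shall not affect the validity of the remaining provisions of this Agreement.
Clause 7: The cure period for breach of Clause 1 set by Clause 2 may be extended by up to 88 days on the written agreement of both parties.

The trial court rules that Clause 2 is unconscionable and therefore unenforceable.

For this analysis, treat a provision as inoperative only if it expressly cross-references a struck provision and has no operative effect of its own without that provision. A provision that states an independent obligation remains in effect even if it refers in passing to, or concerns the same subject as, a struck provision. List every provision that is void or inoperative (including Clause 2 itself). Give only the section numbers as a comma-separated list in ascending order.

Clause 2 is struck. Clause 3 has no operative effect of its own apart from Clause 2 and is therefore inoperative. Clause 7 does nothing except set the extension of the cure period for breach of Clause 1 by reference to Clause 2; with Clause 2 gone it has no independent effect and is inoperative. Clause 1 mentions Clause 3 but its own obligation stands independently of Clause 3, so Clause 1 is not affected. Clause 5 mentions Clause 7 but its own obligation stands independently of Clause 7, so Clause 5 is not affected. Under the severability clause in Clause 6, the remaining provisions continue in force. That leaves Clause 1, Clause 4, Clause 5, and Clause 6 in effect.

2, 3, 7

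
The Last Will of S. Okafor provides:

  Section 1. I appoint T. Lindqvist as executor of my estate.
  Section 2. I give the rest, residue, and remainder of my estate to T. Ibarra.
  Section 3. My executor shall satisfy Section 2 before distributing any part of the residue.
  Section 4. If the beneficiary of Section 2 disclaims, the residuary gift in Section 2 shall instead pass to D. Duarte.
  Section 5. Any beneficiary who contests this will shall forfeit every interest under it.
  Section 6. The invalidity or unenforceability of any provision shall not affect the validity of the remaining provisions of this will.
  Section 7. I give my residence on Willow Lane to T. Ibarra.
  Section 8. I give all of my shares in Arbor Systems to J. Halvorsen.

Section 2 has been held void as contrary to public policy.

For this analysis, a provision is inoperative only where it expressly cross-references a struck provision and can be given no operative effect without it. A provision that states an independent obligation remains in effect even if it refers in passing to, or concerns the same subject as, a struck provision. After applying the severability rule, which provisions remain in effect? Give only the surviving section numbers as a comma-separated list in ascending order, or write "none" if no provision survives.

Section 2 is struck. Section 3 operates only by reference to Section 2, so it falls with Section 2. Section 4 has no operative effect of its own apart from Section 2 and is therefore inoperative. Section 6 is a severability clause and preserves every provision that can still be given independent effect. The provisions still in force are Section 1, Section 5, Section 6, Section 7, and Section 8.

1, 5, 6, 7, 8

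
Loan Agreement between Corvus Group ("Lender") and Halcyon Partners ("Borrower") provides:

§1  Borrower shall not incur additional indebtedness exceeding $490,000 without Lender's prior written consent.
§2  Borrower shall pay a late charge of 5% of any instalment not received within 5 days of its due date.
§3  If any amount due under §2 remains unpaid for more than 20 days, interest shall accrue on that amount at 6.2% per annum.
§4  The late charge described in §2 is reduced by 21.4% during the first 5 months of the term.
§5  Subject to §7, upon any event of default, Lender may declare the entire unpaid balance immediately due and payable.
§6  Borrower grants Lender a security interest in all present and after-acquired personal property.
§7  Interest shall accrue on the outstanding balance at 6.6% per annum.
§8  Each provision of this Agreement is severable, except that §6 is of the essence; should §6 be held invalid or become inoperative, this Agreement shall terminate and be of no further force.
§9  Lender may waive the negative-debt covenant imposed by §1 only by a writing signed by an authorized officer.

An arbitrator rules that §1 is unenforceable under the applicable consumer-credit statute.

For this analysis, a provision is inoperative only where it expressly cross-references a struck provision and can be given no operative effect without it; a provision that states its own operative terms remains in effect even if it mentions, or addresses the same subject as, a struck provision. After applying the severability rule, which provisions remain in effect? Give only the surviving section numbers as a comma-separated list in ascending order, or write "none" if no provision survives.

§1 is struck. The only function of §9 is the waiver condition for §1, so it cannot stand once §1 is removed. §8 makes §6 an essential term, but §6 is unaffected, so the severability proviso in §8 preserves the remaining provisions. That leaves §2, §3, §4, §5, §6, §7, and §8 in effect.

2, 3, 4, 5, 6, 7, 8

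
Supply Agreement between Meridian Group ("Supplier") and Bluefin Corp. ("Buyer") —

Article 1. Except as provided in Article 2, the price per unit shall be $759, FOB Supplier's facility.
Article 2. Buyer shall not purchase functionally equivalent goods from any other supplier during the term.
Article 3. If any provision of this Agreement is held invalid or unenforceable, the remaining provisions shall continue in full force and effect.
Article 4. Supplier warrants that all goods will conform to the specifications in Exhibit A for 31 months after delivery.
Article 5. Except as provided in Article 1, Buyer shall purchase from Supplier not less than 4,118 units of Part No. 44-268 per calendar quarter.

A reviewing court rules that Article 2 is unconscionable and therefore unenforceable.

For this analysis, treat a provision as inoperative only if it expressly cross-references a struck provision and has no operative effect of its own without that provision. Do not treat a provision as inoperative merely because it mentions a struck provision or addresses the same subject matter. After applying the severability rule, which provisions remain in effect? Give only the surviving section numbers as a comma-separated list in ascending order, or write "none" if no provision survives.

Article 2 is struck. Although Article 1 refers to Article 2, its operative terms do not depend on Article 2, so it remains in effect. No other provision's operative terms depend on Article 2. Under the severability clause in Article 3, the remaining provisions continue in force. The provisions still in force are Article 1, Article 3, Article 4, and Article 5.

1, 3, 4, 5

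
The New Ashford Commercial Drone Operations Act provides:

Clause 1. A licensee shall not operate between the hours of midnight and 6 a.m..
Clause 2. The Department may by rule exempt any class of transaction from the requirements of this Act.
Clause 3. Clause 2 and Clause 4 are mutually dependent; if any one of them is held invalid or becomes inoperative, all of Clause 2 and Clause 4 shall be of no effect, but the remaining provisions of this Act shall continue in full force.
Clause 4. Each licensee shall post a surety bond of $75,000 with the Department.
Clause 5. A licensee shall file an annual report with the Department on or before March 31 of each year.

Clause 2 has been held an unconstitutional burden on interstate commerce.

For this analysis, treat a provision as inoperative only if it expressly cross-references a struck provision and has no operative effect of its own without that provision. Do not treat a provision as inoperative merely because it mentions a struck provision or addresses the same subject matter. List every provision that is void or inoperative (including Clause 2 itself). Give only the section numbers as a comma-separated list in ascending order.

Clause 2 is struck. No other provision's operative terms depend on Clause 2. Clause 3 declares Clause 2 and Clause 4 mutually dependent; since one of them has fallen, all of them are of no effect. That brings down Clause 4 as well. The remainder continues in force under Clause 3. That leaves Clause 1, Clause 3, and Clause 5 in effect.

2, 4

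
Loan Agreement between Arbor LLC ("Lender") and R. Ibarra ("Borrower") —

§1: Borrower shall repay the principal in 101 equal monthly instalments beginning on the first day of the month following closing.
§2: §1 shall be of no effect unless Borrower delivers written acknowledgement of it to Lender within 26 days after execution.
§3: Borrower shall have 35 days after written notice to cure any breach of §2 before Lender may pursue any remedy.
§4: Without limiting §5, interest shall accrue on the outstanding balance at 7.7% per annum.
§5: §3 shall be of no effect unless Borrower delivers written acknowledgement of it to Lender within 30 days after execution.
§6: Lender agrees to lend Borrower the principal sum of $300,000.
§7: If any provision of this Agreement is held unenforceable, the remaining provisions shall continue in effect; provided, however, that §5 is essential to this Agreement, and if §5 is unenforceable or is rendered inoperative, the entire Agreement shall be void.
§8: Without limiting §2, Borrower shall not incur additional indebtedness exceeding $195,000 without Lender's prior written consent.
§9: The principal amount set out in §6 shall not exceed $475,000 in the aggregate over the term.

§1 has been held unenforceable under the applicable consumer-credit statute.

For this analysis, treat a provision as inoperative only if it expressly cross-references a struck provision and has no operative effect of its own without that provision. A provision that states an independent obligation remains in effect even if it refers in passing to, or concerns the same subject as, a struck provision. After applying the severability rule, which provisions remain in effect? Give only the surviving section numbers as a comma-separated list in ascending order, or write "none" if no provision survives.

§1 is struck. §2 operates only by reference to §1, so it falls with §1. §3 merely fixes the cure period for breach of §2; with §2 gone it has nothing to operate on and falls away. §5 merely fixes the acknowledgement condition for §3; with §3 gone it has nothing to operate on and falls away. §7 makes §5 an essential term, and §5 has been rendered inoperative by the cascade; under §7, the entire Agreement is therefore void. No provision of the Agreement survives.

none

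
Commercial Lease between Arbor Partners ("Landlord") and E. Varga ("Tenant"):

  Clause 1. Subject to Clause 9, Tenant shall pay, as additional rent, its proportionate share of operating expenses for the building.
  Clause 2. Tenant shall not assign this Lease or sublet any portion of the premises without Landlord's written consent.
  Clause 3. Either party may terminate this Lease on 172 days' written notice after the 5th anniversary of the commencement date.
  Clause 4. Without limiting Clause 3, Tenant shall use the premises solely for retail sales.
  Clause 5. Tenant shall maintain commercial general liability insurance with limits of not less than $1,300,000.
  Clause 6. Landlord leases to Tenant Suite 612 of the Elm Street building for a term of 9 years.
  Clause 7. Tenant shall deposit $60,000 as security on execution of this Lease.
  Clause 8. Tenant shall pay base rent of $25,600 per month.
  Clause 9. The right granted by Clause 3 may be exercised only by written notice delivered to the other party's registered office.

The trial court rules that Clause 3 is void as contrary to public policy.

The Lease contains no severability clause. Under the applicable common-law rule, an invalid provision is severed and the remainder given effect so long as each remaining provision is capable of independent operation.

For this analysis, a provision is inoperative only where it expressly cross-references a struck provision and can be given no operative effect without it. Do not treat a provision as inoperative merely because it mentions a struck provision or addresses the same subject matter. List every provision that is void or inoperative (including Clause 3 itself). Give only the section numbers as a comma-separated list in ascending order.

Clause 3 is struck. The only function of Clause 9 is the notice requirement for Clause 3, so it cannot stand once Clause 3 is removed. Although Clause 4 refers to Clause 3, its operative terms do not depend on Clause 3, so it remains in effect. Although Clause 1 refers to Clause 9, its operative terms do not depend on Clause 9, so it remains in effect. With no severability clause, the stated default rule severs what cannot stand and enforces each remaining provision that can operate on its own. That leaves Clause 1, Clause 2, Clause 4, Clause 5, Clause 6, Clause 7, and Clause 8 in effect.

3, 9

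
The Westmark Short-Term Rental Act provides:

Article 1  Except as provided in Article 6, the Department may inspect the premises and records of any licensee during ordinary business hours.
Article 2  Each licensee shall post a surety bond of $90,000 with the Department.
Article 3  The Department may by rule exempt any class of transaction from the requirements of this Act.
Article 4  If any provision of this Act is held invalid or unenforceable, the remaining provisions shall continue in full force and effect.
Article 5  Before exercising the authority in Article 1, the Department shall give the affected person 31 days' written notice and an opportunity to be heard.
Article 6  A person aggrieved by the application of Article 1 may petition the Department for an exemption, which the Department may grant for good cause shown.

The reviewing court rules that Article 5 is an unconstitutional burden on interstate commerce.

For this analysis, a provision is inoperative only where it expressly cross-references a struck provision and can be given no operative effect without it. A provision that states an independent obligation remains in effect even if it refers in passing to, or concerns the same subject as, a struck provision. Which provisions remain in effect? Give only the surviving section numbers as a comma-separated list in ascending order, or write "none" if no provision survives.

Article 5 is struck. No other provision's operative terms depend on Article 5. Under the severability clause in Article 4, the remaining provisions continue in force. That leaves Article 1, Article 2, Article 3, Article 4, and Article 6 in effect.

1, 2, 3, 4, 6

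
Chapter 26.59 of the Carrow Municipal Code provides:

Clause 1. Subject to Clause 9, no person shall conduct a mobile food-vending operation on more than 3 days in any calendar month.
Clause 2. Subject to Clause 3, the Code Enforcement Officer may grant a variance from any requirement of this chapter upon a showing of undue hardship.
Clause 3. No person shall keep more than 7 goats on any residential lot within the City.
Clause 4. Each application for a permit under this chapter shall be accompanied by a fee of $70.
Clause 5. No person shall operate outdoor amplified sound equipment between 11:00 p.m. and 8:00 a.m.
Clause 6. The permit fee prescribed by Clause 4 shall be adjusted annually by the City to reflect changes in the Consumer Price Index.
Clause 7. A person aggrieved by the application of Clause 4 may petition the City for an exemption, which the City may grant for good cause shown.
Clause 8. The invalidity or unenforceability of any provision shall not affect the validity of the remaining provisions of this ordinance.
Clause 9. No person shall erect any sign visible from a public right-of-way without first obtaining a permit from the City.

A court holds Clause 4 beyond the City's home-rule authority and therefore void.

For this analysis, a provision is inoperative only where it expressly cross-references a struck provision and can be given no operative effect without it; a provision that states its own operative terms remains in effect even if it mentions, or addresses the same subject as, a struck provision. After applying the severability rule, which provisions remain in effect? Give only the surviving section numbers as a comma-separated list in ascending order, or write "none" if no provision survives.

1, 2, 3, 5, 8, 9

Clause 4 is struck. The whole of Clause 6 is the indexation of the permit fee, defined by reference to Clause 4, so Clause 6 cannot stand once Clause 4 is removed. The only function of Clause 7 is the exemption procedure for Clause 4, so it cannot stand once Clause 4 is removed. Under the severability clause in Clause 8, the remaining provisions continue in force. The provisions still in force are Clause 1, Clause 2, Clause 3, Clause 5, Clause 8, and Clause 9.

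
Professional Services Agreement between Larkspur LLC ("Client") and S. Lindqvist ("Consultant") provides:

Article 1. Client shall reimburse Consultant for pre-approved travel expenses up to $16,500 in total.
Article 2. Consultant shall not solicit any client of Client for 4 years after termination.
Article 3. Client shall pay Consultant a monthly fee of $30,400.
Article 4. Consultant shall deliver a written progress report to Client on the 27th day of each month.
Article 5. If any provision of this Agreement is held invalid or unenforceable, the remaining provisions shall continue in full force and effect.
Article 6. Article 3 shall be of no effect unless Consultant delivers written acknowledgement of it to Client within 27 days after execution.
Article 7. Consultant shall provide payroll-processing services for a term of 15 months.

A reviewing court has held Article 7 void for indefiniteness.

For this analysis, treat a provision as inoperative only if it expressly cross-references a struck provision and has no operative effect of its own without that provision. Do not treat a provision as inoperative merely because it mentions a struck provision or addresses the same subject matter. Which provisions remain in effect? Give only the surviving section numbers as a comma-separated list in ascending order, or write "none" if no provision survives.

Article 7 is struck. No other provision's operative terms depend on Article 7. Under the severability clause in Article 5, the remaining provisions continue in force. Article 1, Article 2, Article 3, Article 4, Article 5, and Article 6 remain in effect.

1, 2, 3, 4, 5, 6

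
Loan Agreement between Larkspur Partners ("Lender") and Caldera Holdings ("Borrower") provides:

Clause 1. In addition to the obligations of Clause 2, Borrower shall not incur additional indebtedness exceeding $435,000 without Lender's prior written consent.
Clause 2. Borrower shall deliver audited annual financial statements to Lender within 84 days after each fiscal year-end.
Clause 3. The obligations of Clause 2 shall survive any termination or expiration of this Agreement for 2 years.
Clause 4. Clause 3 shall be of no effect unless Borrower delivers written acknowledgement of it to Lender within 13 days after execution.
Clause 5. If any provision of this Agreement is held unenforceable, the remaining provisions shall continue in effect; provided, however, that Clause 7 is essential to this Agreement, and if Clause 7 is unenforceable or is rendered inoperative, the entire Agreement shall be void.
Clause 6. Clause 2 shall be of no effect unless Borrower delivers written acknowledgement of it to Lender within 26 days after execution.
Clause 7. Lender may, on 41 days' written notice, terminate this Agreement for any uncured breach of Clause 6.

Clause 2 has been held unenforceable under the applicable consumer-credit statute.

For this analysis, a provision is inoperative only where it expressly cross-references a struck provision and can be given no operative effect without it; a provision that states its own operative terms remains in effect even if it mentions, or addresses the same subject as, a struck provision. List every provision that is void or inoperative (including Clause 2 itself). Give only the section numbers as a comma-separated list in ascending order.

1, 2, 3, 4, 5, 6, 7

Clause 2 is struck. Clause 3 has no operative effect of its own apart from Clause 2 and is therefore inoperative. Clause 6 has no operative effect of its own apart from Clause 2 and is therefore inoperative. Clause 4 operates only by reference to Clause 3, so it falls with Clause 3. The only function of Clause 7 is the termination right for breach of Clause 6, so it cannot stand once Clause 6 is removed. Clause 5 makes Clause 7 an essential term, and Clause 7 has been rendered inoperative by the cascade; under Clause 5, the entire Agreement is therefore void. No provision of the Agreement survives.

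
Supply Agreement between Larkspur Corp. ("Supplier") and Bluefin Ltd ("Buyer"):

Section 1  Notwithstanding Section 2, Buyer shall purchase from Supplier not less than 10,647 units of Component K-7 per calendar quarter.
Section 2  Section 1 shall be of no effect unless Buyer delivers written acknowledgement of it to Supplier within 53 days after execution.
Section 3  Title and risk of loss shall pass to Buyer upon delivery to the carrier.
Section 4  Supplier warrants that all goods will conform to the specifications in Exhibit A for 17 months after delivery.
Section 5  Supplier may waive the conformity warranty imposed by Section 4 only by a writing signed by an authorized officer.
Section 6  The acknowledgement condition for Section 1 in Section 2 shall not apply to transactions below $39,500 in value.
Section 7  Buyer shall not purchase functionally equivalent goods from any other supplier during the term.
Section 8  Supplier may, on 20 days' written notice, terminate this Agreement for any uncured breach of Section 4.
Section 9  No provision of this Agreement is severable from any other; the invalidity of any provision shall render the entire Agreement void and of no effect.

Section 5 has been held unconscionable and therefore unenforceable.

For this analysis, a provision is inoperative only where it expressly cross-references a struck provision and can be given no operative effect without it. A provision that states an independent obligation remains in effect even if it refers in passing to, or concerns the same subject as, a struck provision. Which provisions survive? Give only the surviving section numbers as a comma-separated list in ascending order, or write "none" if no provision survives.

none

Section 5 is struck. No other provision's operative terms depend on Section 5. Section 9 provides that the Agreement is not severable, so the invalidity of any one provision voids the entire Agreement. No provision of the Agreement survives.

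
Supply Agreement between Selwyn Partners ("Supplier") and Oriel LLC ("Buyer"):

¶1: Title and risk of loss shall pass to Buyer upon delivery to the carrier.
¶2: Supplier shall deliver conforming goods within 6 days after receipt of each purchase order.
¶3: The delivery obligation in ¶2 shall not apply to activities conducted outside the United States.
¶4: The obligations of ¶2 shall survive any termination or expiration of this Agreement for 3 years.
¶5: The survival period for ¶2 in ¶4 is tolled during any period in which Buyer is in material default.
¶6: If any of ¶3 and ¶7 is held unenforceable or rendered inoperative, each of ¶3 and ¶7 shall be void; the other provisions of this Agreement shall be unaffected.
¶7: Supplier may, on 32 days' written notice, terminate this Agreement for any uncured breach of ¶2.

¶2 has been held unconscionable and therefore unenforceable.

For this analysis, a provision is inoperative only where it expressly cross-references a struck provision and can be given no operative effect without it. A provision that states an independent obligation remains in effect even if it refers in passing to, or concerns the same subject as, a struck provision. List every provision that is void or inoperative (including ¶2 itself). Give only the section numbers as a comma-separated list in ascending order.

¶2 is struck. The whole of ¶3 is the carve-out from the delivery obligation, defined by reference to ¶2, so ¶3 cannot stand once ¶2 is removed. The only function of ¶4 is the survival period for ¶2, so it cannot stand once ¶2 is removed. ¶7 operates only by reference to ¶2, so it falls with ¶2. ¶5 does nothing except set the tolling of the survival period for ¶2 by reference to ¶4; with ¶4 gone it has no independent effect and is inoperative. ¶6 declares ¶3 and ¶7 mutually dependent; since one of them has fallen, all of them are of no effect. The remainder continues in force under ¶6. The provisions still in force are ¶1 and ¶6.

2, 3, 4, 5, 7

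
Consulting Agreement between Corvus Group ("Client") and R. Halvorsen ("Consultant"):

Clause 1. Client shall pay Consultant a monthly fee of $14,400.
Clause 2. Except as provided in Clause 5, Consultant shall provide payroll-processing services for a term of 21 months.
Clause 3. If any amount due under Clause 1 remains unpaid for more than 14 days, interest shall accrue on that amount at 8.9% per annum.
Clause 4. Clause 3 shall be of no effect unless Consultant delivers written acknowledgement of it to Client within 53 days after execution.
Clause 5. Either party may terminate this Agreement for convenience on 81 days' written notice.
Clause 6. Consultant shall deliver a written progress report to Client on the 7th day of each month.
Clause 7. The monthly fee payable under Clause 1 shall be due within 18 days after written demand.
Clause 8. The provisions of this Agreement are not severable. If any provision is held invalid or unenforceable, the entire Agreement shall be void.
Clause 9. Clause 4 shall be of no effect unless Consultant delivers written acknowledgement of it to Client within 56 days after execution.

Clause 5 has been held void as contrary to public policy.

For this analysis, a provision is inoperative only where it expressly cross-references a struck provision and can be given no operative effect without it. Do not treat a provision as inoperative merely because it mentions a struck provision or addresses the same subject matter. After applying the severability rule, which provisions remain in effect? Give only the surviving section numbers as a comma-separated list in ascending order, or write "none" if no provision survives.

none

Clause 5 is struck. Nothing else in the Agreement is defined by reference to Clause 5. Clause 8 provides that the Agreement is not severable, so the invalidity of any one provision voids the entire Agreement. No provision of the Agreement survives.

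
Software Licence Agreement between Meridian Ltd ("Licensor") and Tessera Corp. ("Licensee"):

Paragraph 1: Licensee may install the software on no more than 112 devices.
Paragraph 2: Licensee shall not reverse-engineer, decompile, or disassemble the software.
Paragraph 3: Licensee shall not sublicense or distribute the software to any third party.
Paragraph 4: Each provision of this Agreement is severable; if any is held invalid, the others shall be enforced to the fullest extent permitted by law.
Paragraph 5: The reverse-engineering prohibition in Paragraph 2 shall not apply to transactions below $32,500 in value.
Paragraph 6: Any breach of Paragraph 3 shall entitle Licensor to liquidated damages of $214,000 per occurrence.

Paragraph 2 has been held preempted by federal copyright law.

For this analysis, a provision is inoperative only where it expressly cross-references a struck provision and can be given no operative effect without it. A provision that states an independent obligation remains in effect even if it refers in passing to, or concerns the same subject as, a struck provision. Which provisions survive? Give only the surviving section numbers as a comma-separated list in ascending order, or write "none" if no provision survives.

Paragraph 2 is struck. The whole of Paragraph 5 is the carve-out from the reverse-engineering prohibition, defined by reference to Paragraph 2, so Paragraph 5 cannot stand once Paragraph 2 is removed. Paragraph 4 is a severability clause and preserves every provision that can still be given independent effect. Paragraph 1, Paragraph 3, Paragraph 4, and Paragraph 6 remain in effect.

1, 3, 4, 6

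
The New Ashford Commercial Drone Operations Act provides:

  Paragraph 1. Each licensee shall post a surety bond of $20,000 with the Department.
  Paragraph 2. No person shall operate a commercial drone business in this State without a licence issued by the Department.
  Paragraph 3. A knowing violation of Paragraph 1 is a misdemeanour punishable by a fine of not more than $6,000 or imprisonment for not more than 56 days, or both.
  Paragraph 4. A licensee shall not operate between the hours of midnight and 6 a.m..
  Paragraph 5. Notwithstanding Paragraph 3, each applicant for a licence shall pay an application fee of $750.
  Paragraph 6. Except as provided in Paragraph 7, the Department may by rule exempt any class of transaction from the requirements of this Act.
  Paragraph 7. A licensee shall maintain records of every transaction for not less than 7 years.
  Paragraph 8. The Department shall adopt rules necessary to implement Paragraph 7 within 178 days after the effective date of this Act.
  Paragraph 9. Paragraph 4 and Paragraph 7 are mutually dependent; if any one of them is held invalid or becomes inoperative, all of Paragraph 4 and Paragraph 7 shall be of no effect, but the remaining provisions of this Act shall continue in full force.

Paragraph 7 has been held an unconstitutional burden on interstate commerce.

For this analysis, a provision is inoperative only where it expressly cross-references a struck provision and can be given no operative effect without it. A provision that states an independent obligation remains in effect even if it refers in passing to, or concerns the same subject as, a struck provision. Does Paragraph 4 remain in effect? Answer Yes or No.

Paragraph 7 is struck. The only function of Paragraph 8 is the rulemaking mandate for Paragraph 7, so it cannot stand once Paragraph 7 is removed. Although Paragraph 6 refers to Paragraph 7, its operative terms do not depend on Paragraph 7, so it remains in effect. Paragraph 9 declares Paragraph 4 and Paragraph 7 mutually dependent; since one of them has fallen, all of them are of no effect. That brings down Paragraph 4 as well. The remainder continues in force under Paragraph 9. Paragraph 1, Paragraph 2, Paragraph 3, Paragraph 5, Paragraph 6, and Paragraph 9 remain in effect. Paragraph 4 is among the inoperative provisions, so the answer is no.

No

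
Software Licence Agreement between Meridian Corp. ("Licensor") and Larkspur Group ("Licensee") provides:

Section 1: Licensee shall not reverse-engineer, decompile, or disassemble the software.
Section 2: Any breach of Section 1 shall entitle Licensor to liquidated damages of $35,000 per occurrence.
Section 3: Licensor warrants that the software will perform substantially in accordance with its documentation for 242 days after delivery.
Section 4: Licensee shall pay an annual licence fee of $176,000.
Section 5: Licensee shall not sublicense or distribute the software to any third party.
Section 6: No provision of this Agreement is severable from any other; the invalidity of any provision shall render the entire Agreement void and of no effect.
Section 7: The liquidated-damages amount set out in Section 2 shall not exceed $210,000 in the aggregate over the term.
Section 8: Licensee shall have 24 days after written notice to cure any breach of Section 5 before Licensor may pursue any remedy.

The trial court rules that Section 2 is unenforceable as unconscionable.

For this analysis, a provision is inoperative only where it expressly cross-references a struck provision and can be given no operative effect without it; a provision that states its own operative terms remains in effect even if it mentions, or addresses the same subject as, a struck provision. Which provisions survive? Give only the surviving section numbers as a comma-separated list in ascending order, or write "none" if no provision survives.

none

Section 2 is struck. Section 7 operates only by reference to Section 2, so it falls with Section 2. Section 6 provides that the Agreement is not severable, so the invalidity of any one provision voids the entire Agreement. No provision of the Agreement survives.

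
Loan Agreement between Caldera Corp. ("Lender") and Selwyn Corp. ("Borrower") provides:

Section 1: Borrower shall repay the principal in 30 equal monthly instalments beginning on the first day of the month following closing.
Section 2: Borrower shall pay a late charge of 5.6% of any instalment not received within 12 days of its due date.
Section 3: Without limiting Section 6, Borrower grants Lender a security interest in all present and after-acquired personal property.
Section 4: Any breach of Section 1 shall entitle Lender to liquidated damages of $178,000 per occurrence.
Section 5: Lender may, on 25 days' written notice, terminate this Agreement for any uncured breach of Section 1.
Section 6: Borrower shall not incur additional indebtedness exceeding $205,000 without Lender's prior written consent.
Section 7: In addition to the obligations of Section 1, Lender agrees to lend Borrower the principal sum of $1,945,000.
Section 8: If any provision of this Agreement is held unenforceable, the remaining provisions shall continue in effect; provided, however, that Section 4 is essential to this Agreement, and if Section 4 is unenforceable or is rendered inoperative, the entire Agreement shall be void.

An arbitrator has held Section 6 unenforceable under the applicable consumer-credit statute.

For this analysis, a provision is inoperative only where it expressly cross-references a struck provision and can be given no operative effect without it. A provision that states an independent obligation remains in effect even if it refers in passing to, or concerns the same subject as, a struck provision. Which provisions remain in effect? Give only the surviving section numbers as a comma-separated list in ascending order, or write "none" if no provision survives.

1, 2, 3, 4, 5, 7, 8

Section 6 is struck. Although Section 3 refers to Section 6, its operative terms do not depend on Section 6, so it remains in effect. No other provision's operative terms depend on Section 6. Section 8 makes Section 4 an essential term, but Section 4 is unaffected, so the severability proviso in Section 8 preserves the remaining provisions. Section 1, Section 2, Section 3, Section 4, Section 5, Section 7, and Section 8 remain in effect.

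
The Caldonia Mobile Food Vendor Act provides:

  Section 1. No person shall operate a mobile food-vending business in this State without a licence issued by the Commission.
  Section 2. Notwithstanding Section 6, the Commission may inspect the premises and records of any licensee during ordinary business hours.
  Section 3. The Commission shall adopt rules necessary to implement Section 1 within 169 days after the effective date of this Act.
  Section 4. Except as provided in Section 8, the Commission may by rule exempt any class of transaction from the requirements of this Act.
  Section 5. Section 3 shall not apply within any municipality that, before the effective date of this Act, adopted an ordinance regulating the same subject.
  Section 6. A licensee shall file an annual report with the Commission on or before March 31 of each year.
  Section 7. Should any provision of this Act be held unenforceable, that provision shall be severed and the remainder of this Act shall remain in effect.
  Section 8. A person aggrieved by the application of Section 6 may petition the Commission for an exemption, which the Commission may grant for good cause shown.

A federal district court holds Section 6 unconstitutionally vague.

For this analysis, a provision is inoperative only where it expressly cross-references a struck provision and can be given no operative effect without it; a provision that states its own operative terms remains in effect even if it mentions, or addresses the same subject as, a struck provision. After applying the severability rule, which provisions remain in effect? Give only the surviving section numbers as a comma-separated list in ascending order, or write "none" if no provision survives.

1, 2, 3, 4, 5, 7

Section 6 is struck. Section 8 has no operative effect of its own apart from Section 6 and is therefore inoperative. Section 2 mentions Section 6 but its own obligation stands independently of Section 6, so Section 2 is not affected. Although Section 4 refers to Section 8, its operative terms do not depend on Section 8, so it remains in effect. Under the severability clause in Section 7, the remaining provisions continue in force. Section 1, Section 2, Section 3, Section 4, Section 5, and Section 7 remain in effect.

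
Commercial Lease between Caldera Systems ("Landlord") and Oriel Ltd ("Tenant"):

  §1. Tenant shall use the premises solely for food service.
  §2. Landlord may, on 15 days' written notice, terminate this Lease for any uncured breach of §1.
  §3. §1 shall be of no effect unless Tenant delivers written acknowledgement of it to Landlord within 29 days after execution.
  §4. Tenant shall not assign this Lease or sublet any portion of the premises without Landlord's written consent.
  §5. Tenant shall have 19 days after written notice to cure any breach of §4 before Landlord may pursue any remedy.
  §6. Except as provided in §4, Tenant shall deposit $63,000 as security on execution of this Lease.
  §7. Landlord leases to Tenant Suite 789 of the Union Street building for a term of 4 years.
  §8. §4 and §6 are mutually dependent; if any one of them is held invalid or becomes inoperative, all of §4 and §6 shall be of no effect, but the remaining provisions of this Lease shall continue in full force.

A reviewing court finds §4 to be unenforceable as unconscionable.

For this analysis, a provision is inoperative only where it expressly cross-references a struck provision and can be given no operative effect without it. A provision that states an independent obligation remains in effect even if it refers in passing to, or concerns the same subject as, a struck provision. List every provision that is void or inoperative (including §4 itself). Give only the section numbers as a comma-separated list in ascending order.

4, 5, 6

§4 is struck. §5 operates only by reference to §4, so it falls with §4. §8 declares §4 and §6 mutually dependent; since one of them has fallen, all of them are of no effect. That brings down §6 as well. The remainder continues in force under §8. §1, §2, §3, §7, and §8 remain in effect.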